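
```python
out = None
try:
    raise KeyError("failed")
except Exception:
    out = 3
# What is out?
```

Step-by-step execution trace:
1. `raise KeyError(...)` raises KeyError.
2. `except Exception` matches (KeyError is a subclass of Exception) → out = 3.
Result: 3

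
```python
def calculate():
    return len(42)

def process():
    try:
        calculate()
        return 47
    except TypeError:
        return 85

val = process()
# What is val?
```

Step-by-step execution trace:
1. `process()` calls `calculate()`.
2. `calculate()` evaluates `len(42)`, which raises TypeError; it propagates to the caller.
3. `return 47` is not reached.
4. `except TypeError` in process matches → returns 85.
5. val = 85.
Result: 85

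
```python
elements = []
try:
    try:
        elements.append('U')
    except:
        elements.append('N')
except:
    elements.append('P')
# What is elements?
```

Step-by-step execution trace:
1. Inner try: `elements.append('U')` → elements = ['U']. No exception raised.
2. Inner `except` is skipped.
3. Inner try completes normally; outer `except` is skipped.
Result: ['U']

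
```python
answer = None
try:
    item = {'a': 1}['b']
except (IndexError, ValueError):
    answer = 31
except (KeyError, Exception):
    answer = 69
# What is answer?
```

Step-by-step execution trace:
1. `item = {'a': 1}['b']` raises KeyError.
2. `except (IndexError, ValueError)` does not match KeyError; skipped.
3. `except (KeyError, Exception)` matches (KeyError is in the tuple) → answer = 69.
Result: 69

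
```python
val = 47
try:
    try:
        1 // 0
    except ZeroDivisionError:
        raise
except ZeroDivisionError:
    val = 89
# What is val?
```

Step-by-step execution trace:
1. Inner try: `1 // 0` raises ZeroDivisionError.
2. Inner `except ZeroDivisionError` matches; bare `raise` re-raises the same ZeroDivisionError.
3. Outer `except ZeroDivisionError` matches → val = 89.
Result: 89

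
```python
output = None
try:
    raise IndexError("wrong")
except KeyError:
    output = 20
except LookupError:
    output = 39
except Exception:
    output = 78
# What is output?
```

Step-by-step execution trace:
1. `raise IndexError(...)` raises IndexError.
2. `except KeyError` does not match (IndexError is not a subclass of KeyError); skipped.
3. `except LookupError` matches (IndexError is a subclass of LookupError) → output = 39.
4. `except Exception` is not reached.
Result: 39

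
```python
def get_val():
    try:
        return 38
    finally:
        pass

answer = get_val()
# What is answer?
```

Step-by-step execution trace:
1. `get_val()` enters try: `return 38` sets pending return value 38.
2. Before returning, `finally: pass` runs (no effect).
3. get_val() returns 38 → answer = 38.
Result: 38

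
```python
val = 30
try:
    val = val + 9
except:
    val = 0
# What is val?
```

Step-by-step execution trace:
1. val starts at 30.
2. try: `val = val + 9` → val = 39. No exception raised.
3. `except` is skipped.
Result: 39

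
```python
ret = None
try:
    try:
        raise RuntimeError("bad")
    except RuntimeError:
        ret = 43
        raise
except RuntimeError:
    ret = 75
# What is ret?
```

Step-by-step execution trace:
1. Inner try: `raise RuntimeError("bad")` raises RuntimeError.
2. Inner `except RuntimeError` matches → ret = 43.
3. bare `raise` re-raises the same RuntimeError.
4. Outer `except RuntimeError` matches → ret = 75.
Result: 75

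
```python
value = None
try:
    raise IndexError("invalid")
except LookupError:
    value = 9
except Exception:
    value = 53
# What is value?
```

Step-by-step execution trace:
1. `raise IndexError(...)` raises IndexError.
2. `except LookupError` matches (IndexError is a subclass of LookupError) → value = 9.
3. `except Exception` is not reached.
Result: 9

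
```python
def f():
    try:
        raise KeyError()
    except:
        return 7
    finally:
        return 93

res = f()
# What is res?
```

Step-by-step execution trace:
1. `f()` enters try: `raise KeyError()` raises KeyError.
2. bare `except` matches → `return 7` sets pending return value 7.
3. Before returning, `finally: return 93` runs and overrides the pending return.
4. f() returns 93 → res = 93.
Result: 93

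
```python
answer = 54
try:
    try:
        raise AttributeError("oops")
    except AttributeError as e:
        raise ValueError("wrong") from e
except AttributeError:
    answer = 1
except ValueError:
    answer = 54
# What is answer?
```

Step-by-step execution trace:
1. Inner try raises AttributeError; inner `except AttributeError as e` catches it.
2. `raise ValueError(...) from e` raises ValueError (AttributeError is attached as __cause__, but only ValueError is active).
3. Outer `except AttributeError` does not match ValueError; skipped.
4. Outer `except ValueError` matches → answer = 54.
Result: 54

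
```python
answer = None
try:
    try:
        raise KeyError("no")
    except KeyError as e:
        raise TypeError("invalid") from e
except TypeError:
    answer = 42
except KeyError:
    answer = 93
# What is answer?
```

Step-by-step execution trace:
1. Inner try raises KeyError; inner `except KeyError as e` catches it.
2. `raise TypeError(...) from e` raises TypeError (KeyError is attached as __cause__, but only TypeError is active).
3. Outer `except TypeError` matches → answer = 42.
4. `except KeyError` is not reached.
Result: 42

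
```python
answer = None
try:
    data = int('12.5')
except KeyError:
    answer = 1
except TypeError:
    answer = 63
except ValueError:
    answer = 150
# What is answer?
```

Step-by-step execution trace:
1. `data = int('12.5')` raises ValueError.
2. `except KeyError` does not match ValueError; skipped.
3. `except TypeError` does not match ValueError; skipped.
4. `except ValueError` matches → answer = 150.
Result: 150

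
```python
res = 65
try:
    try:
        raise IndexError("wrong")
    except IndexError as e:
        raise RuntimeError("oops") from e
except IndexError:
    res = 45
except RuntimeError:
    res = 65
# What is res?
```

Step-by-step execution trace:
1. Inner try raises IndexError; inner `except IndexError as e` catches it.
2. `raise RuntimeError(...) from e` raises RuntimeError (IndexError is attached as __cause__, but only RuntimeError is active).
3. Outer `except IndexError` does not match RuntimeError; skipped.
4. Outer `except RuntimeError` matches → res = 65.
Result: 65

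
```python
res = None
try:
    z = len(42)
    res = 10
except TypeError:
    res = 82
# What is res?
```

Step-by-step execution trace:
1. `z = len(42)` raises TypeError.
2. `res = 10` is not reached.
3. `except TypeError` matches → res = 82.
Result: 82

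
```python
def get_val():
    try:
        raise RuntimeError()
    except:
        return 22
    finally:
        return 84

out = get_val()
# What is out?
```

Step-by-step execution trace:
1. `get_val()` enters try: `raise RuntimeError()` raises RuntimeError.
2. bare `except` matches → `return 22` sets pending return value 22.
3. Before returning, `finally: return 84` runs and overrides the pending return.
4. get_val() returns 84 → out = 84.
Result: 84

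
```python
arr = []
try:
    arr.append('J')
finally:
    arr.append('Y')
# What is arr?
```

Step-by-step execution trace:
1. try: `arr.append('J')` → arr = ['J'].
2. The try body completes without raising.
3. finally always runs: `arr.append('Y')` → arr = ['J', 'Y'].
Result: ['J', 'Y']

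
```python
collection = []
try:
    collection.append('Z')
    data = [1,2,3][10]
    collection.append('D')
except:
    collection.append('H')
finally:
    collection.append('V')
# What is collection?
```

Step-by-step execution trace:
1. try: `collection.append('Z')` → collection = ['Z'].
2. `data = [1,2,3][10]` raises IndexError; `collection.append('D')` is not reached.
3. bare `except` matches → `collection.append('H')` → collection = ['Z', 'H'].
4. finally always runs: `collection.append('V')` → collection = ['Z', 'H', 'V'].
Result: ['Z', 'H', 'V']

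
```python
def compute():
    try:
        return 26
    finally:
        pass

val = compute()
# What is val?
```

Step-by-step execution trace:
1. `compute()` enters try: `return 26` sets pending return value 26.
2. Before returning, `finally: pass` runs (no effect).
3. compute() returns 26 → val = 26.
Result: 26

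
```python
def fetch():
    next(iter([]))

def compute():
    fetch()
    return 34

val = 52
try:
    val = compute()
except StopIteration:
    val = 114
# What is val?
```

Step-by-step execution trace:
1. val starts at 52.
2. try: `compute()` calls `fetch()`.
3. `fetch()` evaluates `next(iter([]))`, which raises StopIteration; it propagates through compute (uncaught).
4. `return 34` in compute is not reached; the assignment to val does not complete.
5. `except StopIteration` matches → val = 114.
Result: 114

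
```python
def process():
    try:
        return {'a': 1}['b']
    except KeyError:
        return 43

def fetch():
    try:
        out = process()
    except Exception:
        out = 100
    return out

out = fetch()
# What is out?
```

Step-by-step execution trace:
1. `fetch()` calls `process()`.
2. In process: `{'a': 1}['b']` raises KeyError; `except KeyError` catches it → returns 43.
3. In fetch: `out = process()` → out = 43. No exception reaches fetch.
4. `except Exception` is skipped; fetch returns 43.
5. out = 43.
Result: 43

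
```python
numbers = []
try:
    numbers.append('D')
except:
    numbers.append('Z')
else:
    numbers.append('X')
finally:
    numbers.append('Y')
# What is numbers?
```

Step-by-step execution trace:
1. try: `numbers.append('D')` → numbers = ['D']. No exception raised.
2. `except` is skipped.
3. `else` runs: `numbers.append('X')` → numbers = ['D', 'X'].
4. `finally` always runs: `numbers.append('Y')` → numbers = ['D', 'X', 'Y'].
Result: ['D', 'X', 'Y']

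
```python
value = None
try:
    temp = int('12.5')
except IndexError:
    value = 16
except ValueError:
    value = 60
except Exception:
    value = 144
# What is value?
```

Step-by-step execution trace:
1. `temp = int('12.5')` raises ValueError.
2. `except IndexError` does not match ValueError; skipped.
3. `except ValueError` matches → value = 60.
4. Remaining except clauses are skipped.
Result: 60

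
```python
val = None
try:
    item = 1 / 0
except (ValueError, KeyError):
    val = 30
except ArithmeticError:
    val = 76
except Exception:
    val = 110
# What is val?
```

Step-by-step execution trace:
1. `item = 1 / 0` raises ZeroDivisionError.
2. `except (ValueError, KeyError)` does not match ZeroDivisionError; skipped.
3. `except ArithmeticError` matches (ZeroDivisionError is a subclass of ArithmeticError) → val = 76.
4. `except Exception` is not reached.
Result: 76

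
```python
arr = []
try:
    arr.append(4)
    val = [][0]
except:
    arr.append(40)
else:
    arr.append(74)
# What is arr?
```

Step-by-step execution trace:
1. try: `arr.append(4)` → arr = [4].
2. `val = [][0]` raises IndexError.
3. bare `except` matches → `arr.append(40)` → arr = [4, 40].
4. `else` is skipped (an exception was raised).
Result: [4, 40]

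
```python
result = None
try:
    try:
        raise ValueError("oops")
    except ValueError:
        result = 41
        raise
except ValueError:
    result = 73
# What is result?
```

Step-by-step execution trace:
1. Inner try: `raise ValueError("oops")` raises ValueError.
2. Inner `except ValueError` matches → result = 41.
3. bare `raise` re-raises the same ValueError.
4. Outer `except ValueError` matches → result = 73.
Result: 73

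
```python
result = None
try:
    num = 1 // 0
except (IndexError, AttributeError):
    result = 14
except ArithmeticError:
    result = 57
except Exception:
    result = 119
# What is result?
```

Step-by-step execution trace:
1. `num = 1 // 0` raises ZeroDivisionError.
2. `except (IndexError, AttributeError)` does not match ZeroDivisionError; skipped.
3. `except ArithmeticError` matches (ZeroDivisionError is a subclass of ArithmeticError) → result = 57.
4. `except Exception` is not reached.
Result: 57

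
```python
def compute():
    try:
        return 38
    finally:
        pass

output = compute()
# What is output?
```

Step-by-step execution trace:
1. `compute()` enters try: `return 38` sets pending return value 38.
2. Before returning, `finally: pass` runs (no effect).
3. compute() returns 38 → output = 38.
Result: 38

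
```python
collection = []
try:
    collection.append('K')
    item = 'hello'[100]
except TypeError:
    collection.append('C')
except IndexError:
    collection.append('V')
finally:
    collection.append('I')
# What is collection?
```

Step-by-step execution trace:
1. try: `collection.append('K')` → collection = ['K'].
2. `item = 'hello'[100]` raises IndexError.
3. `except TypeError` does not match IndexError; skipped.
4. `except IndexError` matches → `collection.append('V')` → collection = ['K', 'V'].
5. finally always runs: `collection.append('I')` → collection = ['K', 'V', 'I'].
Result: ['K', 'V', 'I']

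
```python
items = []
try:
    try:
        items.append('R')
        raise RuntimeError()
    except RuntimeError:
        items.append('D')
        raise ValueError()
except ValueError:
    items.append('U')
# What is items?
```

Step-by-step execution trace:
1. Inner try: `items.append('R')` → items = ['R'].
2. `raise RuntimeError()` raises RuntimeError.
3. Inner `except RuntimeError` matches → `items.append('D')` → items = ['R', 'D'].
4. `raise ValueError()` raises ValueError; propagates to outer try.
5. Outer `except ValueError` matches → `items.append('U')` → items = ['R', 'D', 'U'].
Result: ['R', 'D', 'U']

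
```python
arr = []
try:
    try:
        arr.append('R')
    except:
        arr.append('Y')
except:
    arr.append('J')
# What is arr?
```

Step-by-step execution trace:
1. Inner try: `arr.append('R')` → arr = ['R']. No exception raised.
2. Inner `except` is skipped.
3. Inner try completes normally; outer `except` is skipped.
Result: ['R']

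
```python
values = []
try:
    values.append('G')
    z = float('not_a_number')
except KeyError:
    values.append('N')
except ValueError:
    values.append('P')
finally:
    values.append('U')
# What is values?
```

Step-by-step execution trace:
1. try: `values.append('G')` → values = ['G'].
2. `z = float('not_a_number')` raises ValueError.
3. `except KeyError` does not match ValueError; skipped.
4. `except ValueError` matches → `values.append('P')` → values = ['G', 'P'].
5. finally always runs: `values.append('U')` → values = ['G', 'P', 'U'].
Result: ['G', 'P', 'U']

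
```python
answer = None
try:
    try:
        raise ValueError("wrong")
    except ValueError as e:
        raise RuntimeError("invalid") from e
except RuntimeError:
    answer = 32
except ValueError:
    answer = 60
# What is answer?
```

Step-by-step execution trace:
1. Inner try raises ValueError; inner `except ValueError as e` catches it.
2. `raise RuntimeError(...) from e` raises RuntimeError (ValueError is attached as __cause__, but only RuntimeError is active).
3. Outer `except RuntimeError` matches → answer = 32.
4. `except ValueError` is not reached.
Result: 32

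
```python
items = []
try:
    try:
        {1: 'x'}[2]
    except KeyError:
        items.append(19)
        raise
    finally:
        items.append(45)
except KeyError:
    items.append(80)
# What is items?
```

Step-by-step execution trace:
1. Inner try: `{1: 'x'}[2]` raises KeyError.
2. Inner `except KeyError` matches → `items.append(19)` → items = [19].
3. bare `raise` re-raises KeyError.
4. Inner `finally` runs during unwinding: `items.append(45)` → items = [19, 45].
5. Outer `except KeyError` matches → `items.append(80)` → items = [19, 45, 80].
Result: [19, 45, 80]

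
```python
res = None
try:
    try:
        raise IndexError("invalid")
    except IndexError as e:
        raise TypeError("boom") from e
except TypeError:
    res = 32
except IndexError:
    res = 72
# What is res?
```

Step-by-step execution trace:
1. Inner try raises IndexError; inner `except IndexError as e` catches it.
2. `raise TypeError(...) from e` raises TypeError (IndexError is attached as __cause__, but only TypeError is active).
3. Outer `except TypeError` matches → res = 32.
4. `except IndexError` is not reached.
Result: 32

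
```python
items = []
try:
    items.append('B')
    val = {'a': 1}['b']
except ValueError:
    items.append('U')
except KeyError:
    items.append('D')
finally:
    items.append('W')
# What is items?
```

Step-by-step execution trace:
1. try: `items.append('B')` → items = ['B'].
2. `val = {'a': 1}['b']` raises KeyError.
3. `except ValueError` does not match KeyError; skipped.
4. `except KeyError` matches → `items.append('D')` → items = ['B', 'D'].
5. finally always runs: `items.append('W')` → items = ['B', 'D', 'W'].
Result: ['B', 'D', 'W']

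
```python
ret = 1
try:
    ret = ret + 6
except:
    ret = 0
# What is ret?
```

Step-by-step execution trace:
1. ret starts at 1.
2. try: `ret = ret + 6` → ret = 7. No exception raised.
3. `except` is skipped.
Result: 7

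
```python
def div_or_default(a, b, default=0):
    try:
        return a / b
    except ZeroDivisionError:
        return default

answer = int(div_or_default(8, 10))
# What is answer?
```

Step-by-step execution trace:
1. `div_or_default(8, 10)` enters try: `return 8 / 10` → returns 0.8. No exception raised.
2. `except ZeroDivisionError` is skipped.
3. `int(0.8)` → 0 → answer = 0.
Result: 0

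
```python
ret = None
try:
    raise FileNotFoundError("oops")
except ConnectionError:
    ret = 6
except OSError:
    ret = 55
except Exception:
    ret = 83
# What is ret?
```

Step-by-step execution trace:
1. `raise FileNotFoundError(...)` raises FileNotFoundError.
2. `except ConnectionError` does not match (FileNotFoundError is not a subclass of ConnectionError); skipped.
3. `except OSError` matches (FileNotFoundError is a subclass of OSError) → ret = 55.
4. `except Exception` is not reached.
Result: 55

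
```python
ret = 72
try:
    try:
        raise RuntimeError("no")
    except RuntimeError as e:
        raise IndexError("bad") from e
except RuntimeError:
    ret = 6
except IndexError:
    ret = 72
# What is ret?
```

Step-by-step execution trace:
1. Inner try raises RuntimeError; inner `except RuntimeError as e` catches it.
2. `raise IndexError(...) from e` raises IndexError (RuntimeError is attached as __cause__, but only IndexError is active).
3. Outer `except RuntimeError` does not match IndexError; skipped.
4. Outer `except IndexError` matches → ret = 72.
Result: 72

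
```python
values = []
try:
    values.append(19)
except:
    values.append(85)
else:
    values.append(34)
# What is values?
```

Step-by-step execution trace:
1. try: `values.append(19)` → values = [19]. No exception raised.
2. `except` is skipped.
3. `else` runs (try completed without exception): `values.append(34)` → values = [19, 34].
Result: [19, 34]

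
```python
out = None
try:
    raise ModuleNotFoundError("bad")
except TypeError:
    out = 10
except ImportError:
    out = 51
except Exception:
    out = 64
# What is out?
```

Step-by-step execution trace:
1. `raise ModuleNotFoundError(...)` raises ModuleNotFoundError.
2. `except TypeError` does not match (ModuleNotFoundError is not a subclass of TypeError); skipped.
3. `except ImportError` matches (ModuleNotFoundError is a subclass of ImportError) → out = 51.
4. `except Exception` is not reached.
Result: 51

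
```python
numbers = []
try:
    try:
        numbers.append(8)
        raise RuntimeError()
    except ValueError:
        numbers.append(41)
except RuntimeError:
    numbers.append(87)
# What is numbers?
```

Step-by-step execution trace:
1. Inner try: `numbers.append(8)` → numbers = [8].
2. `raise RuntimeError()` raises RuntimeError.
3. Inner `except ValueError` does not match RuntimeError; exception propagates to outer try.
4. Outer `except RuntimeError` matches → `numbers.append(87)` → numbers = [8, 87].
Result: [8, 87]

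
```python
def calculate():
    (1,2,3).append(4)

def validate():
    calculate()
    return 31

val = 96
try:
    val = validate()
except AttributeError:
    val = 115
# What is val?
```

Step-by-step execution trace:
1. val starts at 96.
2. try: `validate()` calls `calculate()`.
3. `calculate()` evaluates `(1,2,3).append(4)`, which raises AttributeError; it propagates through validate (uncaught).
4. `return 31` in validate is not reached; the assignment to val does not complete.
5. `except AttributeError` matches → val = 115.
Result: 115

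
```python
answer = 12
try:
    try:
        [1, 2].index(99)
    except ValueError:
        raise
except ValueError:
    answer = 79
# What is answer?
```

Step-by-step execution trace:
1. Inner try: `[1, 2].index(99)` raises ValueError.
2. Inner `except ValueError` matches; bare `raise` re-raises the same ValueError.
3. Outer `except ValueError` matches → answer = 79.
Result: 79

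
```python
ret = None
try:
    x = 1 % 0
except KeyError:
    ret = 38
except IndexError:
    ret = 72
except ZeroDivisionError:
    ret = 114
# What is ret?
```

Step-by-step execution trace:
1. `x = 1 % 0` raises ZeroDivisionError.
2. `except KeyError` does not match ZeroDivisionError; skipped.
3. `except IndexError` does not match ZeroDivisionError; skipped.
4. `except ZeroDivisionError` matches → ret = 114.
Result: 114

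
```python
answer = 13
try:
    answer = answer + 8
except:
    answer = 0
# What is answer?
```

Step-by-step execution trace:
1. answer starts at 13.
2. try: `answer = answer + 8` → answer = 21. No exception raised.
3. `except` is skipped.
Result: 21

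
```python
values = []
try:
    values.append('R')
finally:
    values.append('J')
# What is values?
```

Step-by-step execution trace:
1. try: `values.append('R')` → values = ['R'].
2. The try body completes without raising.
3. finally always runs: `values.append('J')` → values = ['R', 'J'].
Result: ['R', 'J']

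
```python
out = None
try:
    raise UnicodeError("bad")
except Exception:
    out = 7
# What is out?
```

Step-by-step execution trace:
1. `raise UnicodeError(...)` raises UnicodeError.
2. `except Exception` matches (UnicodeError is a subclass of Exception) → out = 7.
Result: 7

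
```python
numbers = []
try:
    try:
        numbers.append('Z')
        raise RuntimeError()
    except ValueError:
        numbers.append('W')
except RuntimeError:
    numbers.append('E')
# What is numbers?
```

Step-by-step execution trace:
1. Inner try: `numbers.append('Z')` → numbers = ['Z'].
2. `raise RuntimeError()` raises RuntimeError.
3. Inner `except ValueError` does not match RuntimeError; exception propagates to outer try.
4. Outer `except RuntimeError` matches → `numbers.append('E')` → numbers = ['Z', 'E'].
Result: ['Z', 'E']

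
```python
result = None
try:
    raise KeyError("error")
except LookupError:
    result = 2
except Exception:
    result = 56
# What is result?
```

Step-by-step execution trace:
1. `raise KeyError(...)` raises KeyError.
2. `except LookupError` matches (KeyError is a subclass of LookupError) → result = 2.
3. `except Exception` is not reached.
Result: 2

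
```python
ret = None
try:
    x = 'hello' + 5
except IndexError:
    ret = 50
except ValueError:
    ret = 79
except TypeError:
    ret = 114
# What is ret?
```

Step-by-step execution trace:
1. `x = 'hello' + 5` raises TypeError.
2. `except IndexError` does not match TypeError; skipped.
3. `except ValueError` does not match TypeError; skipped.
4. `except TypeError` matches → ret = 114.
Result: 114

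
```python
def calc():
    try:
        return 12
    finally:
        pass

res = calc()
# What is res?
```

Step-by-step execution trace:
1. `calc()` enters try: `return 12` sets pending return value 12.
2. Before returning, `finally: pass` runs (no effect).
3. calc() returns 12 → res = 12.
Result: 12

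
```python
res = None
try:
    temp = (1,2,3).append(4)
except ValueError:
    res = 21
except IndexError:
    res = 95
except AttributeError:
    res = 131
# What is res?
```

Step-by-step execution trace:
1. `temp = (1,2,3).append(4)` raises AttributeError.
2. `except ValueError` does not match AttributeError; skipped.
3. `except IndexError` does not match AttributeError; skipped.
4. `except AttributeError` matches → res = 131.
Result: 131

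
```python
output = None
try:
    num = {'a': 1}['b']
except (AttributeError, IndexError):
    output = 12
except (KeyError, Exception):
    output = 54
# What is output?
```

Step-by-step execution trace:
1. `num = {'a': 1}['b']` raises KeyError.
2. `except (AttributeError, IndexError)` does not match KeyError; skipped.
3. `except (KeyError, Exception)` matches (KeyError is in the tuple) → output = 54.
Result: 54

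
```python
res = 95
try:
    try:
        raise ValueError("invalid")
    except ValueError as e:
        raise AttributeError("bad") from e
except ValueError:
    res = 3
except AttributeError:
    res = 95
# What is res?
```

Step-by-step execution trace:
1. Inner try raises ValueError; inner `except ValueError as e` catches it.
2. `raise AttributeError(...) from e` raises AttributeError (ValueError is attached as __cause__, but only AttributeError is active).
3. Outer `except ValueError` does not match AttributeError; skipped.
4. Outer `except AttributeError` matches → res = 95.
Result: 95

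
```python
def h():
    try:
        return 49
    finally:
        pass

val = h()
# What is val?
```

Step-by-step execution trace:
1. `h()` enters try: `return 49` sets pending return value 49.
2. Before returning, `finally: pass` runs (no effect).
3. h() returns 49 → val = 49.
Result: 49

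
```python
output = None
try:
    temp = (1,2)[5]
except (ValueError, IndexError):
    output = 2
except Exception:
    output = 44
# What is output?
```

Step-by-step execution trace:
1. `temp = (1,2)[5]` raises IndexError.
2. `except (ValueError, IndexError)` matches (IndexError is in the tuple) → output = 2.
3. `except Exception` is not reached.
Result: 2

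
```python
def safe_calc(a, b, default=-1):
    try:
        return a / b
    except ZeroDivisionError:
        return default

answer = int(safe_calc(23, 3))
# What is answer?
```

Step-by-step execution trace:
1. `safe_calc(23, 3)` enters try: `return 23 / 3` → returns 7.666666666666667. No exception raised.
2. `except ZeroDivisionError` is skipped.
3. `int(7.666666666666667)` → 7 → answer = 7.
Result: 7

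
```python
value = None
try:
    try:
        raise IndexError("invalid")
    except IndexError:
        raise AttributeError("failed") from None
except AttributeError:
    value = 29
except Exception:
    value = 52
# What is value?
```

Step-by-step execution trace:
1. Inner try raises IndexError; inner `except IndexError` catches it.
2. `raise AttributeError(...) from None` raises AttributeError (from None suppresses __context__, but the active exception is still AttributeError).
3. Outer `except AttributeError` matches → value = 29.
4. `except Exception` is not reached.
Result: 29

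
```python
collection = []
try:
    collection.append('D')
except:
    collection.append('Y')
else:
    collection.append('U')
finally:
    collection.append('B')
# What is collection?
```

Step-by-step execution trace:
1. try: `collection.append('D')` → collection = ['D']. No exception raised.
2. `except` is skipped.
3. `else` runs: `collection.append('U')` → collection = ['D', 'U'].
4. `finally` always runs: `collection.append('B')` → collection = ['D', 'U', 'B'].
Result: ['D', 'U', 'B']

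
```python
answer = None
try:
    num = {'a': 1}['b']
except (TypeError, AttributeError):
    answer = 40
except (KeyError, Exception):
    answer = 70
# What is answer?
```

Step-by-step execution trace:
1. `num = {'a': 1}['b']` raises KeyError.
2. `except (TypeError, AttributeError)` does not match KeyError; skipped.
3. `except (KeyError, Exception)` matches (KeyError is in the tuple) → answer = 70.
Result: 70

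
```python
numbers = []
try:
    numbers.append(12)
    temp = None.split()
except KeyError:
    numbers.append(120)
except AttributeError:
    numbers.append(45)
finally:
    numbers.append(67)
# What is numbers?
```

Step-by-step execution trace:
1. try: `numbers.append(12)` → numbers = [12].
2. `temp = None.split()` raises AttributeError.
3. `except KeyError` does not match AttributeError; skipped.
4. `except AttributeError` matches → `numbers.append(45)` → numbers = [12, 45].
5. finally always runs: `numbers.append(67)` → numbers = [12, 45, 67].
Result: [12, 45, 67]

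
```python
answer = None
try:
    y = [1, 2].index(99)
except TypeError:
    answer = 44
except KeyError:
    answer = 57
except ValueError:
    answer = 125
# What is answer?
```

Step-by-step execution trace:
1. `y = [1, 2].index(99)` raises ValueError.
2. `except TypeError` does not match ValueError; skipped.
3. `except KeyError` does not match ValueError; skipped.
4. `except ValueError` matches → answer = 125.
Result: 125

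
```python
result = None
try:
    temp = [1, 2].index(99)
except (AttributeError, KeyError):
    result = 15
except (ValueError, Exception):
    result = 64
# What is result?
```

Step-by-step execution trace:
1. `temp = [1, 2].index(99)` raises ValueError.
2. `except (AttributeError, KeyError)` does not match ValueError; skipped.
3. `except (ValueError, Exception)` matches (ValueError is in the tuple) → result = 64.
Result: 64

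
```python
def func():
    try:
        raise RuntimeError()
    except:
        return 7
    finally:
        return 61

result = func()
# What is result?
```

Step-by-step execution trace:
1. `func()` enters try: `raise RuntimeError()` raises RuntimeError.
2. bare `except` matches → `return 7` sets pending return value 7.
3. Before returning, `finally: return 61` runs and overrides the pending return.
4. func() returns 61 → result = 61.
Result: 61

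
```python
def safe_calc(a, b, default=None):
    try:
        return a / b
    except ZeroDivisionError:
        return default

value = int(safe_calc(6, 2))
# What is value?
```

Step-by-step execution trace:
1. `safe_calc(6, 2)` enters try: `return 6 / 2` → returns 3.0. No exception raised.
2. `except ZeroDivisionError` is skipped.
3. `int(3.0)` → 3 → value = 3.
Result: 3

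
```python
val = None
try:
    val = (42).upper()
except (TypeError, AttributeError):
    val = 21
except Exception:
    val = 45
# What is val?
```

Step-by-step execution trace:
1. `val = (42).upper()` raises AttributeError.
2. `except (TypeError, AttributeError)` matches (AttributeError is in the tuple) → val = 21.
3. `except Exception` is not reached.
Result: 21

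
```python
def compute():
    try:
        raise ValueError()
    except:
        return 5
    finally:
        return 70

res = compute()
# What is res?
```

Step-by-step execution trace:
1. `compute()` enters try: `raise ValueError()` raises ValueError.
2. bare `except` matches → `return 5` sets pending return value 5.
3. Before returning, `finally: return 70` runs and overrides the pending return.
4. compute() returns 70 → res = 70.
Result: 70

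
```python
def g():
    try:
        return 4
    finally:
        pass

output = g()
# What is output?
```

Step-by-step execution trace:
1. `g()` enters try: `return 4` sets pending return value 4.
2. Before returning, `finally: pass` runs (no effect).
3. g() returns 4 → output = 4.
Result: 4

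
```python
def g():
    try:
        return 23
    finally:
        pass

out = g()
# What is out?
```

Step-by-step execution trace:
1. `g()` enters try: `return 23` sets pending return value 23.
2. Before returning, `finally: pass` runs (no effect).
3. g() returns 23 → out = 23.
Result: 23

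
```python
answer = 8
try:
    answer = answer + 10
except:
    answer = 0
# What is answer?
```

Step-by-step execution trace:
1. answer starts at 8.
2. try: `answer = answer + 10` → answer = 18. No exception raised.
3. `except` is skipped.
Result: 18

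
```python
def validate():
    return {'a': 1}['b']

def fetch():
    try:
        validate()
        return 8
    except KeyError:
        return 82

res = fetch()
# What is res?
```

Step-by-step execution trace:
1. `fetch()` calls `validate()`.
2. `validate()` evaluates `{'a': 1}['b']`, which raises KeyError; it propagates to the caller.
3. `return 8` is not reached.
4. `except KeyError` in fetch matches → returns 82.
5. res = 82.
Result: 82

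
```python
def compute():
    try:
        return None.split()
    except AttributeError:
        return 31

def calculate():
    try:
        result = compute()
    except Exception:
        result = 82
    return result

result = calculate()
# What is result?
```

Step-by-step execution trace:
1. `calculate()` calls `compute()`.
2. In compute: `None.split()` raises AttributeError; `except AttributeError` catches it → returns 31.
3. In calculate: `result = compute()` → result = 31. No exception reaches calculate.
4. `except Exception` is skipped; calculate returns 31.
5. result = 31.
Result: 31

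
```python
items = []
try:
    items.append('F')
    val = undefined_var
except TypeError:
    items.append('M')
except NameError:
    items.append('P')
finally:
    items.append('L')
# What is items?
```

Step-by-step execution trace:
1. try: `items.append('F')` → items = ['F'].
2. `val = undefined_var` raises NameError.
3. `except TypeError` does not match NameError; skipped.
4. `except NameError` matches → `items.append('P')` → items = ['F', 'P'].
5. finally always runs: `items.append('L')` → items = ['F', 'P', 'L'].
Result: ['F', 'P', 'L']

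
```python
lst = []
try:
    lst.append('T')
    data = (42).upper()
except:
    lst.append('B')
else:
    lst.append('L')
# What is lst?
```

Step-by-step execution trace:
1. try: `lst.append('T')` → lst = ['T'].
2. `data = (42).upper()` raises AttributeError.
3. bare `except` matches → `lst.append('B')` → lst = ['T', 'B'].
4. `else` is skipped (an exception was raised).
Result: ['T', 'B']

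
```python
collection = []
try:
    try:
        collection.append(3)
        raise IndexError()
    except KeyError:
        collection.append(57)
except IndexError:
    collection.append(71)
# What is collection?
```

Step-by-step execution trace:
1. Inner try: `collection.append(3)` → collection = [3].
2. `raise IndexError()` raises IndexError.
3. Inner `except KeyError` does not match IndexError; exception propagates to outer try.
4. Outer `except IndexError` matches → `collection.append(71)` → collection = [3, 71].
Result: [3, 71]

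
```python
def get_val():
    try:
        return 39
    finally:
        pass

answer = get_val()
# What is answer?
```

Step-by-step execution trace:
1. `get_val()` enters try: `return 39` sets pending return value 39.
2. Before returning, `finally: pass` runs (no effect).
3. get_val() returns 39 → answer = 39.
Result: 39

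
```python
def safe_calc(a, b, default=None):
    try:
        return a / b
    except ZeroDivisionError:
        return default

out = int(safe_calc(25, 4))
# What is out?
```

Step-by-step execution trace:
1. `safe_calc(25, 4)` enters try: `return 25 / 4` → returns 6.25. No exception raised.
2. `except ZeroDivisionError` is skipped.
3. `int(6.25)` → 6 → out = 6.
Result: 6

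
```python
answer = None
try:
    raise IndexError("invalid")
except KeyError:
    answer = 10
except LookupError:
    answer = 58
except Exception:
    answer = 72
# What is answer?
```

Step-by-step execution trace:
1. `raise IndexError(...)` raises IndexError.
2. `except KeyError` does not match (IndexError is not a subclass of KeyError); skipped.
3. `except LookupError` matches (IndexError is a subclass of LookupError) → answer = 58.
4. `except Exception` is not reached.
Result: 58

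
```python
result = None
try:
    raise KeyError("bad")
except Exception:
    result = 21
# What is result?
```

Step-by-step execution trace:
1. `raise KeyError(...)` raises KeyError.
2. `except Exception` matches (KeyError is a subclass of Exception) → result = 21.
Result: 21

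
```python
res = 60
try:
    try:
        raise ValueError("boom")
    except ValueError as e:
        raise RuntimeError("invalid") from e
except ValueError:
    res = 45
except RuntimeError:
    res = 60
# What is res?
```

Step-by-step execution trace:
1. Inner try raises ValueError; inner `except ValueError as e` catches it.
2. `raise RuntimeError(...) from e` raises RuntimeError (ValueError is attached as __cause__, but only RuntimeError is active).
3. Outer `except ValueError` does not match RuntimeError; skipped.
4. Outer `except RuntimeError` matches → res = 60.
Result: 60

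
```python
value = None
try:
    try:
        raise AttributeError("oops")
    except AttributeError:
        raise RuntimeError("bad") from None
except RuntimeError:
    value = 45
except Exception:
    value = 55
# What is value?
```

Step-by-step execution trace:
1. Inner try raises AttributeError; inner `except AttributeError` catches it.
2. `raise RuntimeError(...) from None` raises RuntimeError (from None suppresses __context__, but the active exception is still RuntimeError).
3. Outer `except RuntimeError` matches → value = 45.
4. `except Exception` is not reached.
Result: 45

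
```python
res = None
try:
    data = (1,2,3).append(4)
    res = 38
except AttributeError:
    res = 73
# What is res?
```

Step-by-step execution trace:
1. `data = (1,2,3).append(4)` raises AttributeError.
2. `res = 38` is not reached.
3. `except AttributeError` matches → res = 73.
Result: 73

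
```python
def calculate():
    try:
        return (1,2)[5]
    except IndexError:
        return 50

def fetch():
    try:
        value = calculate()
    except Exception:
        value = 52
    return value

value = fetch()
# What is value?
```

Step-by-step execution trace:
1. `fetch()` calls `calculate()`.
2. In calculate: `(1,2)[5]` raises IndexError; `except IndexError` catches it → returns 50.
3. In fetch: `value = calculate()` → value = 50. No exception reaches fetch.
4. `except Exception` is skipped; fetch returns 50.
5. value = 50.
Result: 50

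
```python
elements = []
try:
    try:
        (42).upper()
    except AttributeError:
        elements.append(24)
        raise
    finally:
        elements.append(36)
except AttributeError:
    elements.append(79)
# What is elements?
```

Step-by-step execution trace:
1. Inner try: `(42).upper()` raises AttributeError.
2. Inner `except AttributeError` matches → `elements.append(24)` → elements = [24].
3. bare `raise` re-raises AttributeError.
4. Inner `finally` runs during unwinding: `elements.append(36)` → elements = [24, 36].
5. Outer `except AttributeError` matches → `elements.append(79)` → elements = [24, 36, 79].
Result: [24, 36, 79]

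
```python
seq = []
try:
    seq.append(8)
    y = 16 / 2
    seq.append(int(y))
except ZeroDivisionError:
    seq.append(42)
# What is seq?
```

Step-by-step execution trace:
1. try: `seq.append(8)` → seq = [8].
2. `y = 16 / 2` → y = 8.0. No exception raised.
3. `seq.append(int(y))` → seq = [8, 8].
4. `except ZeroDivisionError` is skipped (no exception was raised).
Result: [8, 8]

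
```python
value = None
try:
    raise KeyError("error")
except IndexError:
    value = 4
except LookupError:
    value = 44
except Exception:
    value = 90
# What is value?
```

Step-by-step execution trace:
1. `raise KeyError(...)` raises KeyError.
2. `except IndexError` does not match (KeyError is not a subclass of IndexError); skipped.
3. `except LookupError` matches (KeyError is a subclass of LookupError) → value = 44.
4. `except Exception` is not reached.
Result: 44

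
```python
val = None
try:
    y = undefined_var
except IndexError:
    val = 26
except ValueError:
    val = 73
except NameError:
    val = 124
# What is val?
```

Step-by-step execution trace:
1. `y = undefined_var` raises NameError.
2. `except IndexError` does not match NameError; skipped.
3. `except ValueError` does not match NameError; skipped.
4. `except NameError` matches → val = 124.
Result: 124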